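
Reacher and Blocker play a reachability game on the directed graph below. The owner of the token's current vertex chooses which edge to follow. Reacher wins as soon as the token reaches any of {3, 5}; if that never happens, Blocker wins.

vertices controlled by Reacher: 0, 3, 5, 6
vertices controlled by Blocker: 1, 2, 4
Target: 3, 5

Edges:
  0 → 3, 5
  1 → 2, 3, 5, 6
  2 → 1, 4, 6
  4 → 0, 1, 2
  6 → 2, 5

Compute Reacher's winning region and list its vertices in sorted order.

A0 = {3, 5}
A1: add {0, 6} — 0 (Reacher) has 0→3; 6 (Reacher) has 6→5.
A2 = A1; e.g. 1 (Blocker) can still go to 2. Fixed point.
Reacher's winning region = {0, 3, 5, 6}.

0, 3, 5, 6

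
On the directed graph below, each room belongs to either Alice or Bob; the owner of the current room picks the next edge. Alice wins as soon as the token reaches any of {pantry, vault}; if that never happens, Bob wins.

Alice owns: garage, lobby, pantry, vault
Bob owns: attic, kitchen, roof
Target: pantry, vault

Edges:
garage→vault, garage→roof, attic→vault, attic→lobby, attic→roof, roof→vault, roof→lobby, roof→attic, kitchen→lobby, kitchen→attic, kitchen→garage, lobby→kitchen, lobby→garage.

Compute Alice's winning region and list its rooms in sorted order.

A0 = {pantry, vault}
A1: add {garage} — garage (Alice) has garage→vault.
A2: add {lobby} — lobby (Alice) has lobby→garage.
A3 = A2; e.g. kitchen (Bob) can still go to attic. Fixed point.
Alice's winning region = {garage, lobby, pantry, vault}.

garage, lobby, pantry, vault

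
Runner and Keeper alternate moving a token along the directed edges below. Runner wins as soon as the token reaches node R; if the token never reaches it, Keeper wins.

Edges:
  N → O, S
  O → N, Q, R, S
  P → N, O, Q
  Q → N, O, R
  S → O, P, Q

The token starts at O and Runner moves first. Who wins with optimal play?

Track states (vertex, player-to-move).
A0 = {(R,Runner), (R,Keeper)}
A1: add {(O,Runner), (Q,Runner)}.
(O,Runner) ∈ A1 ⇒ Runner forces the target.

Runner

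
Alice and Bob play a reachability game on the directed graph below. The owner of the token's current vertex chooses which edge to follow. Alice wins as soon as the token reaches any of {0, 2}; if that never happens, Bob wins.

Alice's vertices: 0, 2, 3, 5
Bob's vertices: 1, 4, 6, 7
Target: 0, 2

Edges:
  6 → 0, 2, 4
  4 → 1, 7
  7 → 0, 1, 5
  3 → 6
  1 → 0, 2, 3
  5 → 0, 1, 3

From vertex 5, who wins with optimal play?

A0 = {0, 2}
A1: add {5} — 5 (Alice) has 5→0.
A2 = A1; e.g. 1 (Bob) can still go to 3. Fixed point.
5 ∈ A1, so Alice can force the target.

Alice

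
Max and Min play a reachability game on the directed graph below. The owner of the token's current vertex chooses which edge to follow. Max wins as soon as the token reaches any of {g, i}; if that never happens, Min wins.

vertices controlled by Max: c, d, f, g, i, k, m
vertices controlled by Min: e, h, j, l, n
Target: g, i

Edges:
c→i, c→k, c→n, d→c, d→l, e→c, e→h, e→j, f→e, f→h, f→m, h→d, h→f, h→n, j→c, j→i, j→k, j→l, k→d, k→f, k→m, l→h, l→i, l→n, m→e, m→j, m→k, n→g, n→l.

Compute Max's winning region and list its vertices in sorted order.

c, d, f, g, i, k, m

A0 = {g, i}
A1: add {c} — c (Max) has c→i.
A2: add {d} — d (Max) has d→c.
A3: add {k} — k (Max) has k→d.
A4: add {m} — m (Max) has m→k.
A5: add {f} — f (Max) has f→m.
A6 = A5; e.g. e (Min) can still go to h. Fixed point.
Max's winning region = {c, d, f, g, i, k, m}.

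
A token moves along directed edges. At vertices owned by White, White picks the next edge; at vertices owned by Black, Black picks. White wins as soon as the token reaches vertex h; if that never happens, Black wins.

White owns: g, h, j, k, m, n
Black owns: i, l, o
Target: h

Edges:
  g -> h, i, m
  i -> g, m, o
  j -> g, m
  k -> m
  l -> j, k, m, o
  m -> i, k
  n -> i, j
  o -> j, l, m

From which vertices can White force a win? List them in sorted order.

g, h, j, n

A0 = {h}
A1: add {g} — g (White) has g→h.
A2: add {j} — j (White) has j→g.
A3: add {n} — n (White) has n→j.
A4 = A3; e.g. i (Black) can still go to m. Fixed point.
White's winning region = {g, h, j, n}.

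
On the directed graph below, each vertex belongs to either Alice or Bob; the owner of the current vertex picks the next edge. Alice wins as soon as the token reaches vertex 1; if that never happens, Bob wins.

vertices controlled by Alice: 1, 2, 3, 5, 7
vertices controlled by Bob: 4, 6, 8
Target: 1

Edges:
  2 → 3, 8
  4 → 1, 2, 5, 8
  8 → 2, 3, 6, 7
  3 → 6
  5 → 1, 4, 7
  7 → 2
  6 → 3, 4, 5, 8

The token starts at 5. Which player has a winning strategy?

Alice

A0 = {1}
A1: add {5} — 5 (Alice) has 5→1.
A2 = A1; e.g. 2 (Alice) has no edge into A1. Fixed point.
5 ∈ A1, so Alice can force the target.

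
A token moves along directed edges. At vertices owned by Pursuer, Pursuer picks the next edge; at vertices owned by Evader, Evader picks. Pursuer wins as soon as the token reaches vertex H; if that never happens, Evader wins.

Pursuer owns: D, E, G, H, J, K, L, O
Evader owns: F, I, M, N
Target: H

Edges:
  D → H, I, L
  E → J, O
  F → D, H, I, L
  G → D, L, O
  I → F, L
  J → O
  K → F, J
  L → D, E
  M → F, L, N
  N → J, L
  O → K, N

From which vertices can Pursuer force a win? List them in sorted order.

D, G, H, L

A0 = {H}
A1: add {D} — D (Pursuer) has D→H.
A2: add {G, L} — G (Pursuer) has G→D; L (Pursuer) has L→D.
A3 = A2; e.g. E (Pursuer) has no edge into A2. Fixed point.
Pursuer's winning region = {D, G, H, L}.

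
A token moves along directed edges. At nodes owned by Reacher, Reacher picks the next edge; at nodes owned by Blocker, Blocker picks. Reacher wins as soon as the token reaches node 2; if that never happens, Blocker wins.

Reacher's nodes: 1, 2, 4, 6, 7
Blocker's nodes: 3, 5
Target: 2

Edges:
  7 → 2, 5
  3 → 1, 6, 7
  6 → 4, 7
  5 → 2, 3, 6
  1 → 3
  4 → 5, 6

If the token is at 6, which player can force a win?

A0 = {2}
A1: add {7} — 7 (Reacher) has 7→2.
A2: add {6} — 6 (Reacher) has 6→7.
6 ∈ A2, so Reacher can force the target.

Reacher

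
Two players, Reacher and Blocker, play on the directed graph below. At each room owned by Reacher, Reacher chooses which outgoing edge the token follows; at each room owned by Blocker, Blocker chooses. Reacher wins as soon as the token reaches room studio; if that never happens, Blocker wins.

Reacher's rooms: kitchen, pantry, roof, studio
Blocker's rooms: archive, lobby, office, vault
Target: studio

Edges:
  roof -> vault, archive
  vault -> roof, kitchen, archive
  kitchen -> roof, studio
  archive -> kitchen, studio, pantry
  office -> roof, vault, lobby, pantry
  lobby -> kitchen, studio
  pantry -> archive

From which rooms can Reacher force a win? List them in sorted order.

kitchen, lobby, studio

A0 = {studio}
A1: add {kitchen} — kitchen (Reacher) has kitchen→studio.
A2: add {lobby} — lobby (Blocker): all of {kitchen, studio} already in.
A3 = A2; e.g. roof (Reacher) has no edge into A2. Fixed point.
Reacher's winning region = {kitchen, lobby, studio}.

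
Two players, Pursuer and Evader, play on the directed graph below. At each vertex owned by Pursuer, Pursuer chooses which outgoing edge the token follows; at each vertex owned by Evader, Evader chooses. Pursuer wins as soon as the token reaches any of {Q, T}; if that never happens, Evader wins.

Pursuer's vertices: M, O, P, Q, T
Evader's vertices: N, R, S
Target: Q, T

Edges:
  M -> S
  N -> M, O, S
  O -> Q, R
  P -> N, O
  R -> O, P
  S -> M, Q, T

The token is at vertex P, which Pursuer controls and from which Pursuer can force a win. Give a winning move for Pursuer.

O

A0 = {Q, T}
A1: add {O} — O (Pursuer) has O→Q.
A2: add {P} — P (Pursuer) has P→O.
A3: add {R} — R (Evader): all of {O, P} already in.
A4 = A3; e.g. M (Pursuer) has no edge into A3. Fixed point.
From P, successor O is in the attractor (rank 1); the other successor N is not.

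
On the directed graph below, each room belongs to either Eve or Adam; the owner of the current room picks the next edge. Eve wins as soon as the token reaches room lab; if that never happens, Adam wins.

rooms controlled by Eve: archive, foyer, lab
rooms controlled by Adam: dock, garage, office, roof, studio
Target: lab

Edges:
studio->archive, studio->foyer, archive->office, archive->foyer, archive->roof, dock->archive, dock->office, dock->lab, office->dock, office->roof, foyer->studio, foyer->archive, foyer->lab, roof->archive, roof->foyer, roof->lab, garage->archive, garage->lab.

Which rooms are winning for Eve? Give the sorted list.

archive, foyer, garage, lab, roof, studio

A0 = {lab}
A1: add {foyer} — foyer (Eve) has foyer→lab.
A2: add {archive} — archive (Eve) has archive→foyer.
A3: add {garage, roof, studio} — studio (Adam): all of {archive, foyer} already in; roof (Adam): all of {archive, foyer, lab} already in; garage (Adam): all of {archive, lab} already in.
A4 = A3; e.g. dock (Adam) can still go to office. Fixed point.
Eve's winning region = {archive, foyer, garage, lab, roof, studio}.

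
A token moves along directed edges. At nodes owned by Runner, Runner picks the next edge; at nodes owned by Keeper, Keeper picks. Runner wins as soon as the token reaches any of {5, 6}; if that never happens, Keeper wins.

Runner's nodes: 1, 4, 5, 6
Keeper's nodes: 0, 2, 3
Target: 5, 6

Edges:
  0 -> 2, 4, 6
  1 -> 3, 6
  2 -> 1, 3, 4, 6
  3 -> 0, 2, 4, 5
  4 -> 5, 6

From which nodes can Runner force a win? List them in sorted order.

1, 4, 5, 6

A0 = {5, 6}
A1: add {1, 4} — 1 (Runner) has 1→6; 4 (Runner) has 4→5.
A2 = A1; e.g. 0 (Keeper) can still go to 2. Fixed point.
Runner's winning region = {1, 4, 5, 6}.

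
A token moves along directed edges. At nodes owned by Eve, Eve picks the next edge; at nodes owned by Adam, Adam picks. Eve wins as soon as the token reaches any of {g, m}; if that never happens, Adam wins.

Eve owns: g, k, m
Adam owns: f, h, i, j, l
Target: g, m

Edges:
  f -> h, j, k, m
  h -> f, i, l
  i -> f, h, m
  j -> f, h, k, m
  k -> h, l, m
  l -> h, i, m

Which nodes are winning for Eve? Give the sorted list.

A0 = {g, m}
A1: add {k} — k (Eve) has k→m.
A2 = A1; e.g. f (Adam) can still go to h. Fixed point.
Eve's winning region = {g, k, m}.

g, k, m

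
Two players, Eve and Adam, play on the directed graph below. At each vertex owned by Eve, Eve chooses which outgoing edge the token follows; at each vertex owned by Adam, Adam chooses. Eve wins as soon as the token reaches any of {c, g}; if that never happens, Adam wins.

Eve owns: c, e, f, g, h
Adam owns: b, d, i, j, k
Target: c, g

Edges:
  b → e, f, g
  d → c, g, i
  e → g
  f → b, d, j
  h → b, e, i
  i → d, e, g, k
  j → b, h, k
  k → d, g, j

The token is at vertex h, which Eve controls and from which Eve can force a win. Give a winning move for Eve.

e

A0 = {c, g}
A1: add {e} — e (Eve) has e→g.
A2: add {h} — h (Eve) has h→e.
A3 = A2; e.g. b (Adam) can still go to f. Fixed point.
From h, successor e is in the attractor (rank 1); the other successors b, i are not.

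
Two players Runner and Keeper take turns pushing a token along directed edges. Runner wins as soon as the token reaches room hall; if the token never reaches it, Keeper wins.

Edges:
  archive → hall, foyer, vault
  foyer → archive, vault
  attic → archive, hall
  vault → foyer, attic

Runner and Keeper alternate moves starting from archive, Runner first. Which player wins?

Runner

Track states (vertex, player-to-move).
A0 = {(hall,Runner), (hall,Keeper)}
A1: add {(archive,Runner), (attic,Runner)}.
(archive,Runner) ∈ A1 ⇒ Runner forces the target.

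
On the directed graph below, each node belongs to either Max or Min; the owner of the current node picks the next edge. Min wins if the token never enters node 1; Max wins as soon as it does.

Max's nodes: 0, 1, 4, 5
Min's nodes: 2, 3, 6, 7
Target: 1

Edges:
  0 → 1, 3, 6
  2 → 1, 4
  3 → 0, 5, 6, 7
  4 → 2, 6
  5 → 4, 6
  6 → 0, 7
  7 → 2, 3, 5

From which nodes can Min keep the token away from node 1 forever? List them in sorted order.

A0 = {1}
A1: add {0} — 0 (Max) has 0→1.
A2 = A1; e.g. 2 (Min) can still go to 4. Fixed point.
Max's attractor = {0, 1}; Min avoids the target exactly from the complement.

2, 3, 4, 5, 6, 7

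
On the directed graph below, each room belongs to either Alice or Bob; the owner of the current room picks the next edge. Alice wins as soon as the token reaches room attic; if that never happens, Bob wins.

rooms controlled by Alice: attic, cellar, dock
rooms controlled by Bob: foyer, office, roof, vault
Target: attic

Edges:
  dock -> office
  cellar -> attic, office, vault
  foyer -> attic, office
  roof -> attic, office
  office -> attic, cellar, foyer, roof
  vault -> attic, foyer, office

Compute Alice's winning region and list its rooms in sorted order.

attic, cellar

A0 = {attic}
A1: add {cellar} — cellar (Alice) has cellar→attic.
A2 = A1; e.g. dock (Alice) has no edge into A1. Fixed point.
Alice's winning region = {attic, cellar}.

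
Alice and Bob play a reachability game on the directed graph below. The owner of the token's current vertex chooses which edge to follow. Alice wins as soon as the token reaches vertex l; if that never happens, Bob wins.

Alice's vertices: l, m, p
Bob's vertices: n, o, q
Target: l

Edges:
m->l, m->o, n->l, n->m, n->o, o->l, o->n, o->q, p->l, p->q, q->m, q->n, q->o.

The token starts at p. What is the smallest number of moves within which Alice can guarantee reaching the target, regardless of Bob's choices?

A0 = {l}
A1: add {m, p} — m (Alice) has m→l; p (Alice) has p→l.
A2 = A1; e.g. n (Bob) can still go to o. Fixed point.
p enters the attractor at level 1, so Alice can force the target in 1 move from there.

1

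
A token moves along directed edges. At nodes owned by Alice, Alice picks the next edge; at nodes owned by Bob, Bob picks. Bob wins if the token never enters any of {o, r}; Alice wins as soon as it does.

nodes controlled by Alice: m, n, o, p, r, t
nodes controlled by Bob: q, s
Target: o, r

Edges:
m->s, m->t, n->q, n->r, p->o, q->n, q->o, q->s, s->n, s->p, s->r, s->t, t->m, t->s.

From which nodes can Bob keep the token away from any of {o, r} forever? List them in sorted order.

A0 = {o, r}
A1: add {n, p} — n (Alice) has n→r; p (Alice) has p→o.
A2 = A1; e.g. m (Alice) has no edge into A1. Fixed point.
Alice's attractor = {n, o, p, r}; Bob avoids the target exactly from the complement.

m, q, s, t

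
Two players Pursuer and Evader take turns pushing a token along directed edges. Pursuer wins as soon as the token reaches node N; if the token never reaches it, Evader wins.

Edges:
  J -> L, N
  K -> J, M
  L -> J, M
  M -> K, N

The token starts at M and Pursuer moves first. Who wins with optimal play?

Track states (vertex, player-to-move).
A0 = {(N,Pursuer), (N,Evader)}
A1: add {(J,Pursuer), (M,Pursuer)}.
(M,Pursuer) ∈ A1 ⇒ Pursuer forces the target.

Pursuer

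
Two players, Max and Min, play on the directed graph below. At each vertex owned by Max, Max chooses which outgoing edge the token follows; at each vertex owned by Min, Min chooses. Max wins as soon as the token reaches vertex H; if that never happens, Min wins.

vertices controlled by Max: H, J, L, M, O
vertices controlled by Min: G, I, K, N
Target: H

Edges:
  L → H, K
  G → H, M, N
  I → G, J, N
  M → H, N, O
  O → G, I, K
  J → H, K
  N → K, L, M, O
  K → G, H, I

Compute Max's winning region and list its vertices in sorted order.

H, J, L, M

A0 = {H}
A1: add {J, L, M} — J (Max) has J→H; L (Max) has L→H; M (Max) has M→H.
A2 = A1; e.g. G (Min) can still go to N. Fixed point.
Max's winning region = {H, J, L, M}.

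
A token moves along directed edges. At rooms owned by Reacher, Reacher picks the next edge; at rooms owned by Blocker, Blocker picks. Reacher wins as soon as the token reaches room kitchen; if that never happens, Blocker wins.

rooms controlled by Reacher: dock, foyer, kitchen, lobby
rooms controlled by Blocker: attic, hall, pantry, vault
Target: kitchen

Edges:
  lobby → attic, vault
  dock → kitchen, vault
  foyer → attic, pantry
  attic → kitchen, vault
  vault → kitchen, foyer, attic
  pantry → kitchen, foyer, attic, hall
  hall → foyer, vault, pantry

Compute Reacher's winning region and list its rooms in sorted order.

dock, kitchen

A0 = {kitchen}
A1: add {dock} — dock (Reacher) has dock→kitchen.
A2 = A1; e.g. lobby (Reacher) has no edge into A1. Fixed point.
Reacher's winning region = {dock, kitchen}.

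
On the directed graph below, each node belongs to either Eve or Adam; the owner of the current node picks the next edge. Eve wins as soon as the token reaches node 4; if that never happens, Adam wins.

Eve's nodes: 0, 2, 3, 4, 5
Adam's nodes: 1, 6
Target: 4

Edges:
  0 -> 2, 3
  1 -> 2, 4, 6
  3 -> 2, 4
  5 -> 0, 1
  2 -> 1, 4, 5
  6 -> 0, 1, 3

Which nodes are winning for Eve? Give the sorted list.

0, 2, 3, 4, 5

A0 = {4}
A1: add {2, 3} — 2 (Eve) has 2→4; 3 (Eve) has 3→4.
A2: add {0} — 0 (Eve) has 0→2.
A3: add {5} — 5 (Eve) has 5→0.
A4 = A3; e.g. 1 (Adam) can still go to 6. Fixed point.
Eve's winning region = {0, 2, 3, 4, 5}.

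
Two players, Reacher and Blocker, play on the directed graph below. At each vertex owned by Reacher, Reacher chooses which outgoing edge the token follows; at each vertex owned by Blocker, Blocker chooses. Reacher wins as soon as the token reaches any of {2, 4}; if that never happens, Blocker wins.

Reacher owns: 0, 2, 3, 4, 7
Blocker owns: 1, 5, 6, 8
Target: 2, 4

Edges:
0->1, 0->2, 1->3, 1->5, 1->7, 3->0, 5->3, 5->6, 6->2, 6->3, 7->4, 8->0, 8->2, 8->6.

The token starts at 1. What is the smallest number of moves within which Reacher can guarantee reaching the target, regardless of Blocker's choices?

5

A0 = {2, 4}
A1: add {0, 7} — 0 (Reacher) has 0→2; 7 (Reacher) has 7→4.
A2: add {3} — 3 (Reacher) has 3→0.
A3: add {6} — 6 (Blocker): all of {2, 3} already in.
A4: add {5, 8} — 5 (Blocker): all of {3, 6} already in; 8 (Blocker): all of {0, 2, 6} already in.
A5: add {1} — 1 (Blocker): all of {3, 5, 7} already in.
A5 = all vertices. Fixed point.
1 enters the attractor at level 5, so Reacher can force the target in 5 moves from there.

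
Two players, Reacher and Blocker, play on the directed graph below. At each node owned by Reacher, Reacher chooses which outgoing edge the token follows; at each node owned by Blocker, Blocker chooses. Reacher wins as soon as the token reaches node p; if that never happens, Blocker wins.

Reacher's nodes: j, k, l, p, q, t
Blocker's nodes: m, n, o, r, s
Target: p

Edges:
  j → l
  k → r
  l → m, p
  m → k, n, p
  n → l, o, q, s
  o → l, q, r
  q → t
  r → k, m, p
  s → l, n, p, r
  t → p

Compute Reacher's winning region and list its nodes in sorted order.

A0 = {p}
A1: add {l, t} — l (Reacher) has l→p; t (Reacher) has t→p.
A2: add {j, q} — j (Reacher) has j→l; q (Reacher) has q→t.
A3 = A2; e.g. k (Reacher) has no edge into A2. Fixed point.
Reacher's winning region = {j, l, p, q, t}.

j, l, p, q, t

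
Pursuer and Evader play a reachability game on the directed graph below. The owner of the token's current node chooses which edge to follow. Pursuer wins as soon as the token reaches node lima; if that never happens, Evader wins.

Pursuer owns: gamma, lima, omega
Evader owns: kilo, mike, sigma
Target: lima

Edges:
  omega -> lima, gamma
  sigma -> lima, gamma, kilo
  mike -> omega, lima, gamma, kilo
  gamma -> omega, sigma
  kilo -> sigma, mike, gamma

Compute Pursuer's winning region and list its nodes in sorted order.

gamma, lima, omega

A0 = {lima}
A1: add {omega} — omega (Pursuer) has omega→lima.
A2: add {gamma} — gamma (Pursuer) has gamma→omega.
A3 = A2; e.g. sigma (Evader) can still go to kilo. Fixed point.
Pursuer's winning region = {gamma, lima, omega}.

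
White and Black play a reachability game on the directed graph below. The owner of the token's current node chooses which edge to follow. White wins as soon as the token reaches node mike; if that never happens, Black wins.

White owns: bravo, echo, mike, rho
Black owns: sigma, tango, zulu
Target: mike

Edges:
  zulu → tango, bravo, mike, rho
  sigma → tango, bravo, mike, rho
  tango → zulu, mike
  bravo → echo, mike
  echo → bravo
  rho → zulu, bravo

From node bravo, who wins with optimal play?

White

A0 = {mike}
A1: add {bravo} — bravo (White) has bravo→mike.
bravo ∈ A1, so White can force the target.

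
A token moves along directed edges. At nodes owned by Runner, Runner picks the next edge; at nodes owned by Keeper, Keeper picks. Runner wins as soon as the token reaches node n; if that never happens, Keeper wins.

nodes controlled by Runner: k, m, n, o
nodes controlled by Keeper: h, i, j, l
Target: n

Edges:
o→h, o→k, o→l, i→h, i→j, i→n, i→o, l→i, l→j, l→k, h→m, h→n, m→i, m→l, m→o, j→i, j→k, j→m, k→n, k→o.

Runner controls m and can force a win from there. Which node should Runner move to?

A0 = {n}
A1: add {k} — k (Runner) has k→n.
A2: add {o} — o (Runner) has o→k.
A3: add {m} — m (Runner) has m→o.
A4: add {h} — h (Keeper): all of {m, n} already in.
A5 = A4; e.g. i (Keeper) can still go to j. Fixed point.
From m, successor o is in the attractor (rank 2); the other successors i, l are not.

o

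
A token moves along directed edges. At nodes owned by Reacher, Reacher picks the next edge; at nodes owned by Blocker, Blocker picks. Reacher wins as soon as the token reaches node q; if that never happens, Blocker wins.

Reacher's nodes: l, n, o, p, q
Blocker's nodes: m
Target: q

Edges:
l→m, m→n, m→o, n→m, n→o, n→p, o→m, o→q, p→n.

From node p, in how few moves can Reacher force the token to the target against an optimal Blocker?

A0 = {q}
A1: add {o} — o (Reacher) has o→q.
A2: add {n} — n (Reacher) has n→o.
A3: add {m, p} — m (Blocker): all of {n, o} already in; p (Reacher) has p→n.
p enters the attractor at level 3, so Reacher can force the target in 3 moves from there.

3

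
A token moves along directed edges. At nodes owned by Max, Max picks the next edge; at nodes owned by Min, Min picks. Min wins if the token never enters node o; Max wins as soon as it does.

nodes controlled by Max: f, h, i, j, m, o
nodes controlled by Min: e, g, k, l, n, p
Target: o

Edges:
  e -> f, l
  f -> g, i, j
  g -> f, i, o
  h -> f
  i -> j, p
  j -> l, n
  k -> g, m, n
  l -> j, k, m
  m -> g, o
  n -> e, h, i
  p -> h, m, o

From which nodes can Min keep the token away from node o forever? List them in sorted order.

A0 = {o}
A1: add {m} — m (Max) has m→o.
A2 = A1; e.g. e (Min) can still go to f. Fixed point.
Max's attractor = {m, o}; Min avoids the target exactly from the complement.

e, f, g, h, i, j, k, l, n, p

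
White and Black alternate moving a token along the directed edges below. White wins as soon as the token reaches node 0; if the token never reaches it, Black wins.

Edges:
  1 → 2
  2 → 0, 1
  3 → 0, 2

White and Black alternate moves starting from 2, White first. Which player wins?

Track states (vertex, player-to-move).
A0 = {(0,White), (0,Black)}
A1: add {(2,White), (3,White)}.
(2,White) ∈ A1 ⇒ White forces the target.

White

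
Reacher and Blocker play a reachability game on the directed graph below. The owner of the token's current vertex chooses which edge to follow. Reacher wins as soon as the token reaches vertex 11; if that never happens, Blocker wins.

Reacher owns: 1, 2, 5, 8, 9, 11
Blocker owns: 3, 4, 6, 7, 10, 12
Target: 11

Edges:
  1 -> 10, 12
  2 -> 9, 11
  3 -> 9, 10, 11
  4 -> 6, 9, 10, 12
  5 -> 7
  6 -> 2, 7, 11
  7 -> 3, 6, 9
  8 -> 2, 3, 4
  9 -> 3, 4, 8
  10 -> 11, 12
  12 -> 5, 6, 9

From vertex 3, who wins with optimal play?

A0 = {11}
A1: add {2} — 2 (Reacher) has 2→11.
A2: add {8} — 8 (Reacher) has 8→2.
A3: add {9} — 9 (Reacher) has 9→8.
A4 = A3; e.g. 1 (Reacher) has no edge into A3. Fixed point.
3 never enters the attractor, so Blocker can avoid the target forever.

Blocker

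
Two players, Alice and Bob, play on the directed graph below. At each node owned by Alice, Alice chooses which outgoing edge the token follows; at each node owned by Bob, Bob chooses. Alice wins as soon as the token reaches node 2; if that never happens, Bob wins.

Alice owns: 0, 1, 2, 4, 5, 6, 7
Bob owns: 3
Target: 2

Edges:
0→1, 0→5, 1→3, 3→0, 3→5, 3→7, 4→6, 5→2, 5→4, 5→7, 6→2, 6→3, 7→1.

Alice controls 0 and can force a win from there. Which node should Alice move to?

5

A0 = {2}
A1: add {5, 6} — 5 (Alice) has 5→2; 6 (Alice) has 6→2.
A2: add {0, 4} — 0 (Alice) has 0→5; 4 (Alice) has 4→6.
A3 = A2; e.g. 1 (Alice) has no edge into A2. Fixed point.
From 0, successor 5 is in the attractor (rank 1); the other successor 1 is not.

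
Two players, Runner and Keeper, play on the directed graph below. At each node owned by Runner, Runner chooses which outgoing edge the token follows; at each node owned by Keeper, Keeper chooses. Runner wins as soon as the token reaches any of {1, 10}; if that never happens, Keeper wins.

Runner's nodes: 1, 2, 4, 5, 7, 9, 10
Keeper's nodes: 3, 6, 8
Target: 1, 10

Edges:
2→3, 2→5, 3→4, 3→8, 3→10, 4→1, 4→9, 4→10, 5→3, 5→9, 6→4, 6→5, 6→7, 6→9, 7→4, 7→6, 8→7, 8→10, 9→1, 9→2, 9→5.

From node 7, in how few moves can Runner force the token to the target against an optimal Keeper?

2

A0 = {1, 10}
A1: add {4, 9} — 4 (Runner) has 4→1; 9 (Runner) has 9→1.
A2: add {5, 7} — 5 (Runner) has 5→9; 7 (Runner) has 7→4.
7 enters the attractor at level 2, so Runner can force the target in 2 moves from there.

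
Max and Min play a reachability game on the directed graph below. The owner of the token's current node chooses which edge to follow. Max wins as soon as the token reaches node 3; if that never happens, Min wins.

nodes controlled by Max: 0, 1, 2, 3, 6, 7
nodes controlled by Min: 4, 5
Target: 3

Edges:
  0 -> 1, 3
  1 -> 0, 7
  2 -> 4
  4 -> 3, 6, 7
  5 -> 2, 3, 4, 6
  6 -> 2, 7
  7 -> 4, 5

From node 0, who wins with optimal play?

Max

A0 = {3}
A1: add {0} — 0 (Max) has 0→3.
0 ∈ A1, so Max can force the target.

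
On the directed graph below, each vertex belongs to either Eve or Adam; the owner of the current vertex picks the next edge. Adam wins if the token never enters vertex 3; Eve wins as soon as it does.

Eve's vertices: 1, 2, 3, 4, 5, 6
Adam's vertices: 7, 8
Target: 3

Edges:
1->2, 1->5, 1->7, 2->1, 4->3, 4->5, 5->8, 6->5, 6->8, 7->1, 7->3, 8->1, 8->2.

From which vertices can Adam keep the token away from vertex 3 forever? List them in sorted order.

A0 = {3}
A1: add {4} — 4 (Eve) has 4→3.
A2 = A1; e.g. 1 (Eve) has no edge into A1. Fixed point.
Eve's attractor = {3, 4}; Adam avoids the target exactly from the complement.

1, 2, 5, 6, 7, 8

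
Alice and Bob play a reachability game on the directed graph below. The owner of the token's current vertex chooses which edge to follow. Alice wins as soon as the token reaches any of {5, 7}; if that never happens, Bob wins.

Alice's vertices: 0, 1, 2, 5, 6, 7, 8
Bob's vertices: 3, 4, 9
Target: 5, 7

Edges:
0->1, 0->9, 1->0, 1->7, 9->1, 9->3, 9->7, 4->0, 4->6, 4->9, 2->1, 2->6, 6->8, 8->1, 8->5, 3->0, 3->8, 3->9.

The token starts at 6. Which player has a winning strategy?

A0 = {5, 7}
A1: add {1, 8} — 1 (Alice) has 1→7; 8 (Alice) has 8→5.
A2: add {0, 2, 6} — 0 (Alice) has 0→1; 2 (Alice) has 2→1; 6 (Alice) has 6→8.
A3 = A2; e.g. 3 (Bob) can still go to 9. Fixed point.
6 ∈ A2, so Alice can force the target.

Alice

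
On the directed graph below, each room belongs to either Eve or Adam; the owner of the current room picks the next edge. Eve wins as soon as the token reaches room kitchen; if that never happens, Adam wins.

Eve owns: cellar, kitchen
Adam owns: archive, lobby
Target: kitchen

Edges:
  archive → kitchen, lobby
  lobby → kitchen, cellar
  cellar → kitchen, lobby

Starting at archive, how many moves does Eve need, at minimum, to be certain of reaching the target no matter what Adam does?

A0 = {kitchen}
A1: add {cellar} — cellar (Eve) has cellar→kitchen.
A2: add {lobby} — lobby (Adam): all of {kitchen, cellar} already in.
A3: add {archive} — archive (Adam): all of {kitchen, lobby} already in.
A3 = all vertices. Fixed point.
archive enters the attractor at level 3, so Eve can force the target in 3 moves from there.

3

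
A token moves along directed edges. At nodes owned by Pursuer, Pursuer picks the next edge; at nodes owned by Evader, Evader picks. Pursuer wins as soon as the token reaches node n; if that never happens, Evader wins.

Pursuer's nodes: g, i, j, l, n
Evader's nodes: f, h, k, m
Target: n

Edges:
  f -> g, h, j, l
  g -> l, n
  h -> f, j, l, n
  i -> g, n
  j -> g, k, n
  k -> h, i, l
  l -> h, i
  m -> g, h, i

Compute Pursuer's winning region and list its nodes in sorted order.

g, i, j, l, n

A0 = {n}
A1: add {g, i, j} — g (Pursuer) has g→n; i (Pursuer) has i→n; j (Pursuer) has j→n.
A2: add {l} — l (Pursuer) has l→i.
A3 = A2; e.g. f (Evader) can still go to h. Fixed point.
Pursuer's winning region = {g, i, j, l, n}.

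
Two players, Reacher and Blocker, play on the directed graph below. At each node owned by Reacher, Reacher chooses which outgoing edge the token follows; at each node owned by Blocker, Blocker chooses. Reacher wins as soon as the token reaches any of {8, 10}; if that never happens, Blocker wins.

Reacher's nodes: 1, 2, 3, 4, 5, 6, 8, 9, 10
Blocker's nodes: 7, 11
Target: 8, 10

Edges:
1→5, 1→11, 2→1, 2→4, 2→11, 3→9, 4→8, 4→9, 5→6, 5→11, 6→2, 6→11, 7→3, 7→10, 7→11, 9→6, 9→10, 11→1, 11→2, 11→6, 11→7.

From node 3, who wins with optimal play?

A0 = {8, 10}
A1: add {4, 9} — 4 (Reacher) has 4→8; 9 (Reacher) has 9→10.
A2: add {2, 3} — 2 (Reacher) has 2→4; 3 (Reacher) has 3→9.
3 ∈ A2, so Reacher can force the target.

Reacher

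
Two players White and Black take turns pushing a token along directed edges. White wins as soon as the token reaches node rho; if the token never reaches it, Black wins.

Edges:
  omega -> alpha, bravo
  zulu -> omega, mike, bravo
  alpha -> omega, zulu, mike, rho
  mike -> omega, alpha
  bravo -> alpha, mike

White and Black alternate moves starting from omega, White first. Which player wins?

Black

Track states (vertex, player-to-move).
A0 = {(rho,White), (rho,Black)}
A1: add {(alpha,White)}.
A2 = A1; e.g. (omega,White) stays out. (omega,White) never enters ⇒ Black avoids the target.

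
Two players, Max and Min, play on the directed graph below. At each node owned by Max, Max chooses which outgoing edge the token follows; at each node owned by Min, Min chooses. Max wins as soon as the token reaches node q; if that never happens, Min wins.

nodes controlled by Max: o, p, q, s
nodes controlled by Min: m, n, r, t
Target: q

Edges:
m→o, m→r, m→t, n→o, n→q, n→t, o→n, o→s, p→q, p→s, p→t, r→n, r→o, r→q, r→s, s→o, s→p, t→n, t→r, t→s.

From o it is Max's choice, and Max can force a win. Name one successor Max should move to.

s

A0 = {q}
A1: add {p} — p (Max) has p→q.
A2: add {s} — s (Max) has s→p.
A3: add {o} — o (Max) has o→s.
A4 = A3; e.g. m (Min) can still go to r. Fixed point.
From o, successor s is in the attractor (rank 2); the other successor n is not.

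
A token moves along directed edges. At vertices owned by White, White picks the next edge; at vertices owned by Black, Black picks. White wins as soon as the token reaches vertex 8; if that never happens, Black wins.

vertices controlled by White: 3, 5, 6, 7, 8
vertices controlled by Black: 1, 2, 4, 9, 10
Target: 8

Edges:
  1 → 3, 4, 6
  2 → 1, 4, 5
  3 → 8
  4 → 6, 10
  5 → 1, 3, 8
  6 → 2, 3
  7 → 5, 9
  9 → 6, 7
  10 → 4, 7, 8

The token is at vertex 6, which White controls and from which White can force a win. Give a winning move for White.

A0 = {8}
A1: add {3, 5} — 3 (White) has 3→8; 5 (White) has 5→8.
A2: add {6, 7} — 6 (White) has 6→3; 7 (White) has 7→5.
A3: add {9} — 9 (Black): all of {6, 7} already in.
A4 = A3; e.g. 1 (Black) can still go to 4. Fixed point.
From 6, successor 3 is in the attractor (rank 1); the other successor 2 is not.

3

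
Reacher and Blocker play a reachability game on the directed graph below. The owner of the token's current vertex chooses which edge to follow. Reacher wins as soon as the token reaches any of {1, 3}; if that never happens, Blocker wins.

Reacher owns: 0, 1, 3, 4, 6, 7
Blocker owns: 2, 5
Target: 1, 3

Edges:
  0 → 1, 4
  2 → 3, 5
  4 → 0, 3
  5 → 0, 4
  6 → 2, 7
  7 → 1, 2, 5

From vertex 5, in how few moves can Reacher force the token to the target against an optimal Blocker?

2

A0 = {1, 3}
A1: add {0, 4, 7} — 0 (Reacher) has 0→1; 4 (Reacher) has 4→3; 7 (Reacher) has 7→1.
A2: add {5, 6} — 5 (Blocker): all of {0, 4} already in; 6 (Reacher) has 6→7.
5 enters the attractor at level 2, so Reacher can force the target in 2 moves from there.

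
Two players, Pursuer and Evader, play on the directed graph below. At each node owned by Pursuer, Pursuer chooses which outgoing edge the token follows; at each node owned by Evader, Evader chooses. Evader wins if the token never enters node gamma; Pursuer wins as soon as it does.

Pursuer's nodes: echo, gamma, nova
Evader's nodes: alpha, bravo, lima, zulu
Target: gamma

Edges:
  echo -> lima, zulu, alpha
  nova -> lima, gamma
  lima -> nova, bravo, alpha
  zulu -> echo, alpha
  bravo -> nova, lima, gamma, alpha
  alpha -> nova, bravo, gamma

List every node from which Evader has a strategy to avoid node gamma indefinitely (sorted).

A0 = {gamma}
A1: add {nova} — nova (Pursuer) has nova→gamma.
A2 = A1; e.g. echo (Pursuer) has no edge into A1. Fixed point.
Pursuer's attractor = {gamma, nova}; Evader avoids the target exactly from the complement.

alpha, bravo, echo, lima, zulu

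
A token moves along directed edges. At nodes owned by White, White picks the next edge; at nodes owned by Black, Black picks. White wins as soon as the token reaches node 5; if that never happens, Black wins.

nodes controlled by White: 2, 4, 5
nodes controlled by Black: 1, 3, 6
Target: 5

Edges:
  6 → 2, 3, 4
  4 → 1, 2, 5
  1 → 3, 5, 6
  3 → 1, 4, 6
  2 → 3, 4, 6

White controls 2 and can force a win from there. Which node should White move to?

A0 = {5}
A1: add {4} — 4 (White) has 4→5.
A2: add {2} — 2 (White) has 2→4.
A3 = A2; e.g. 1 (Black) can still go to 3. Fixed point.
From 2, successor 4 is in the attractor (rank 1); the other successors 3, 6 are not.

4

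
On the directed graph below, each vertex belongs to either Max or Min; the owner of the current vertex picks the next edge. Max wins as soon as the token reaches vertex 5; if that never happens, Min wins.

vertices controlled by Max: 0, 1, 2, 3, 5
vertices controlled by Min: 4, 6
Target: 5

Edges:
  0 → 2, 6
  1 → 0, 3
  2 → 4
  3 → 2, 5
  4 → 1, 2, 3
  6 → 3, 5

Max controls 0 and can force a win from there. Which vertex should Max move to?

6

A0 = {5}
A1: add {3} — 3 (Max) has 3→5.
A2: add {1, 6} — 1 (Max) has 1→3; 6 (Min): all of {3, 5} already in.
A3: add {0} — 0 (Max) has 0→6.
A4 = A3; e.g. 2 (Max) has no edge into A3. Fixed point.
From 0, successor 6 is in the attractor (rank 2); the other successor 2 is not.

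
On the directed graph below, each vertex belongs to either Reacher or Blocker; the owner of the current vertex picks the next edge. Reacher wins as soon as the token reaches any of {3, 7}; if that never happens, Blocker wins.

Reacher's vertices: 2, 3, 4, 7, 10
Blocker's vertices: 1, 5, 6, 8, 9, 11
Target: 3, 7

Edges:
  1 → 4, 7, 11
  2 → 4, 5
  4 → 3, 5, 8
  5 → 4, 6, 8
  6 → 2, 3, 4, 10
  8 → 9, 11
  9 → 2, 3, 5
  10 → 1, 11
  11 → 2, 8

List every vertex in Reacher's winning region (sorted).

A0 = {3, 7}
A1: add {4} — 4 (Reacher) has 4→3.
A2: add {2} — 2 (Reacher) has 2→4.
A3 = A2; e.g. 1 (Blocker) can still go to 11. Fixed point.
Reacher's winning region = {2, 3, 4, 7}.

2, 3, 4, 7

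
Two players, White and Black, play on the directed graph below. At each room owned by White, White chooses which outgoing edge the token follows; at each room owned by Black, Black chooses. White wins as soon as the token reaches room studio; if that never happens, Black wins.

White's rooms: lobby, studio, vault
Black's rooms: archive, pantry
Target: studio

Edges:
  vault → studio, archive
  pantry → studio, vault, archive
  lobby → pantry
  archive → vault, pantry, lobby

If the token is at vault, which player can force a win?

White

A0 = {studio}
A1: add {vault} — vault (White) has vault→studio.
A2 = A1; e.g. pantry (Black) can still go to archive. Fixed point.
vault ∈ A1, so White can force the target.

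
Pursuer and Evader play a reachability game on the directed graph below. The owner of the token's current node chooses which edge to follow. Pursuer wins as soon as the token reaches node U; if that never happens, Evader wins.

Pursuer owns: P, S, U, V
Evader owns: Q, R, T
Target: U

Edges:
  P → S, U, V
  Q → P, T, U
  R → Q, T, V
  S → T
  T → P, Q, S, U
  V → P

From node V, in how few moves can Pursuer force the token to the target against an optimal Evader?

2

A0 = {U}
A1: add {P} — P (Pursuer) has P→U.
A2: add {V} — V (Pursuer) has V→P.
A3 = A2; e.g. Q (Evader) can still go to T. Fixed point.
V enters the attractor at level 2, so Pursuer can force the target in 2 moves from there.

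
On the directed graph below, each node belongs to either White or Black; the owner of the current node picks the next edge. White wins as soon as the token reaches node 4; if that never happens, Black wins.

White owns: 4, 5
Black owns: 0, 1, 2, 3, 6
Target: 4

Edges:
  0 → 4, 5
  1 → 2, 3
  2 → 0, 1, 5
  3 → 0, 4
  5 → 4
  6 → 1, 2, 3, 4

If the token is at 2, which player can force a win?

A0 = {4}
A1: add {5} — 5 (White) has 5→4.
A2: add {0} — 0 (Black): all of {4, 5} already in.
A3: add {3} — 3 (Black): all of {0, 4} already in.
A4 = A3; e.g. 1 (Black) can still go to 2. Fixed point.
2 never enters the attractor, so Black can avoid the target forever.

Black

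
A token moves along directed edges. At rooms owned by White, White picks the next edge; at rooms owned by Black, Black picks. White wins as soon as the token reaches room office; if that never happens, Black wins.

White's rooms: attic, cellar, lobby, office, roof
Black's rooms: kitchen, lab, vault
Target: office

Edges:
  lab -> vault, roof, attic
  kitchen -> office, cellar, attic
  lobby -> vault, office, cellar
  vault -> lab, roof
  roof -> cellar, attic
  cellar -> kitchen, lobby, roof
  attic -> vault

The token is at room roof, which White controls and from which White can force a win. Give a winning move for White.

cellar

A0 = {office}
A1: add {lobby} — lobby (White) has lobby→office.
A2: add {cellar} — cellar (White) has cellar→lobby.
A3: add {roof} — roof (White) has roof→cellar.
A4 = A3; e.g. lab (Black) can still go to vault. Fixed point.
From roof, successor cellar is in the attractor (rank 2); the other successor attic is not.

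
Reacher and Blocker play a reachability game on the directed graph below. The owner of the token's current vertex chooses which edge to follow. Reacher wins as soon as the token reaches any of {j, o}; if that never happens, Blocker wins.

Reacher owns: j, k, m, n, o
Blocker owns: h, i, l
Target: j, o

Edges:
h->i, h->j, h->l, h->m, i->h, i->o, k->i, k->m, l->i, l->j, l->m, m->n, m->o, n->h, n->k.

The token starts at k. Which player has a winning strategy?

A0 = {j, o}
A1: add {m} — m (Reacher) has m→o.
A2: add {k} — k (Reacher) has k→m.
k ∈ A2, so Reacher can force the target.

Reacher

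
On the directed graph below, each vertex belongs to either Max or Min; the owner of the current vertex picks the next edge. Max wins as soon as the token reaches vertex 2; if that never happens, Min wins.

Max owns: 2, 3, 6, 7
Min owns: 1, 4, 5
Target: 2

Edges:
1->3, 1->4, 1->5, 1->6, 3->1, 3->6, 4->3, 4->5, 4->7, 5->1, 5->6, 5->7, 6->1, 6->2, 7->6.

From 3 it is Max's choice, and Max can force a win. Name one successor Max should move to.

6

A0 = {2}
A1: add {6} — 6 (Max) has 6→2.
A2: add {3, 7} — 3 (Max) has 3→6; 7 (Max) has 7→6.
A3 = A2; e.g. 1 (Min) can still go to 4. Fixed point.
From 3, successor 6 is in the attractor (rank 1); the other successor 1 is not.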